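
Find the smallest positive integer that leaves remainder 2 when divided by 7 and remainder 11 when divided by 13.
M = 7 × 13 = 91. M₁ = 13, y₁ ≡ 6 (mod 7). M₂ = 7, y₂ ≡ 2 (mod 13). k = 2×13×6 + 11×7×2 ≡ 37 (mod 91). The smallest positive such number is 37.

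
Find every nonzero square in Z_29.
QRs mod 29: {1, 4, 5, 6, 7, 9, 13, 16, 20, 22, 23, 24, 25, 28}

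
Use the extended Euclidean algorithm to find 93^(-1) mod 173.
Extended GCD: 93(80) + 173(-43) = 1. So 93^(-1) ≡ 80 ≡ 80 (mod 173). Verify: 93 × 80 = 7440 ≡ 1 (mod 173)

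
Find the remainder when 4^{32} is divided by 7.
By Fermat: 4^{6} ≡ 1 (mod 7). 32 = 5×6 + 2. So 4^{32} ≡ 4^{2} ≡ 2 (mod 7)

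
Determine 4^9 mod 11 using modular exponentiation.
9 = 8 + 1 (binary 1001). Repeated squaring mod 11: 4^1 ≡ 4; 4^2 ≡ 4² = 16 ≡ 5; 4^4 ≡ 5² = 25 ≡ 3; 4^8 ≡ 3² = 9 ≡ 9. Multiply: 4^9 = 4^8 × 4^1 ≡ 9 × 4 (mod 11): 9 × 4 = 36 ≡ 3. So 4^9 ≡ 3 (mod 11).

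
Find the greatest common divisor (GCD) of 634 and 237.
1

Using the Euclidean algorithm:
634 = 2 × 237 + 160
237 = 1 × 160 + 77
160 = 2 × 77 + 6
77 = 12 × 6 + 5
6 = 1 × 5 + 1
5 = 5 × 1 + 0

GCD(634, 237) = 1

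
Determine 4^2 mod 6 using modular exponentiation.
2 = 2 (binary 10). Repeated squaring mod 6: 4^1 ≡ 4; 4^2 ≡ 4² = 16 ≡ 4. So 4^2 ≡ 4 (mod 6).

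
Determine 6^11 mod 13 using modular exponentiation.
Using repeated squaring. 11 = 8 + 2 + 1 (binary 1011). Repeated squaring mod 13: 6^1 ≡ 6; 6^2 ≡ 6² = 36 ≡ 10; 6^4 ≡ 10² = 100 ≡ 9; 6^8 ≡ 9² = 81 ≡ 3. Multiply: 6^11 = 6^8 × 6^2 × 6^1 ≡ 3 × 10 × 6 (mod 13): 3 × 10 = 30 ≡ 4; 4 × 6 = 24 ≡ 11. So 6^11 ≡ 11 (mod 13).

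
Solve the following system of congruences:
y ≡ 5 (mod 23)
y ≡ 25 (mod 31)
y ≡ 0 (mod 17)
10999

Using the Chinese Remainder Theorem:
M = product of moduli = 12121
For equation 1: M_1 = 527, 527 ≡ 21 (mod 23), inverse of 527 mod 23 is 11 (check: 21 × 11 = 231 ≡ 1 (mod 23))
For equation 2: M_2 = 391, 391 ≡ 19 (mod 31), inverse of 391 mod 31 is 18 (check: 19 × 18 = 342 ≡ 1 (mod 31))
For equation 3: M_3 = 713, 713 ≡ 16 (mod 17), inverse of 713 mod 17 is 16 (check: 16 × 16 = 256 ≡ 1 (mod 17))
Combine: y ≡ Σ r_i×M_i×(M_i⁻¹ mod m_i) = 5×527×11 + 25×391×18 + 0×713×16 = 28985 + 175950 + 0 = 204935
204935 mod 12121 = 10999
y ≡ 10999 (mod 12121)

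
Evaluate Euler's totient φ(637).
504

Prime factorization: 637 = 7^2 × 13
Using the formula φ(n) = n × Π(1 - 1/p) for each prime factor p:
φ(637) = 637 × (1 - 1/7) × (1 - 1/13)
φ(637) = 504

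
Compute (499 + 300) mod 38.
1

(499 + 300) = 799
799 mod 38 = 1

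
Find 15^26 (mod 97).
Using repeated squaring. 26 = 16 + 8 + 2 (binary 11010). Repeated squaring mod 97: 15^1 ≡ 15; 15^2 ≡ 15² = 225 ≡ 31; 15^4 ≡ 31² = 961 ≡ 88; 15^8 ≡ 88² = 7744 ≡ 81; 15^16 ≡ 81² = 6561 ≡ 62. Multiply: 15^26 = 15^16 × 15^8 × 15^2 ≡ 62 × 81 × 31 (mod 97): 62 × 81 = 5022 ≡ 75; 75 × 31 = 2325 ≡ 94. So 15^26 ≡ 94 (mod 97).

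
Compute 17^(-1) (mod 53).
25

Using Extended Euclidean Algorithm:
gcd(17, 53) = 1
Bezout coefficients: 17 × 25 + 53 × -8 = 1
So 17 × 25 ≡ 1 (mod 53)
The inverse is 25 mod 53 = 25
Verification: 17 × 25 = 425 = 8 × 53 + 1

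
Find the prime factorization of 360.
2^3 × 3^2 × 5

Divide by primes starting from smallest:
360 ÷ 2 = 180
180 ÷ 2 = 90
90 ÷ 2 = 45
45 ÷ 3 = 15
15 ÷ 3 = 5
5 ÷ 5 = 1

360 = 2^3 × 3^2 × 5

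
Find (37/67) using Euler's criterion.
(37/67) = 37^{33} mod 67 = 1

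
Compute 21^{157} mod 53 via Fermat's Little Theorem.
21

By Fermat's Little Theorem, a^(p-1) ≡ 1 (mod p) for prime p and gcd(a, p) = 1
Here p = 53, so 21^52 ≡ 1 (mod 53)
We can reduce the exponent: 157 mod 52 = 1
So 21^157 ≡ 21^1 (mod 53)
Computing: 21^1 mod 53 = 21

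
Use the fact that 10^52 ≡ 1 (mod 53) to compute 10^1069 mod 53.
By Fermat: 10^{52} ≡ 1 (mod 53). 1069 ≡ 29 (mod 52). So 10^{1069} ≡ 10^{29} ≡ 46 (mod 53)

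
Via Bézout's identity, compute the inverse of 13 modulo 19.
Extended GCD: 13(3) + 19(-2) = 1. So 13^(-1) ≡ 3 ≡ 3 (mod 19). Verify: 13 × 3 = 39 ≡ 1 (mod 19)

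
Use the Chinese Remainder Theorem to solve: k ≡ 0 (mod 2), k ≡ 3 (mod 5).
M = 2 × 5 = 10. M₁ = 5, y₁ ≡ 1 (mod 2). M₂ = 2, y₂ ≡ 3 (mod 5). k = 0×5×1 + 3×2×3 ≡ 8 (mod 10)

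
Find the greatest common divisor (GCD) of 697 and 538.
1

Using the Euclidean algorithm:
697 = 1 × 538 + 159
538 = 3 × 159 + 61
159 = 2 × 61 + 37
61 = 1 × 37 + 24
37 = 1 × 24 + 13
24 = 1 × 13 + 11
13 = 1 × 11 + 2
11 = 5 × 2 + 1
2 = 2 × 1 + 0

GCD(697, 538) = 1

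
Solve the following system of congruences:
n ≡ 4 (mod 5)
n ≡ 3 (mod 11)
14

Using the Chinese Remainder Theorem:
M = product of moduli = 55
For equation 1: M_1 = 11, 11 ≡ 1 (mod 5), inverse of 11 mod 5 is 1 (check: 1 × 1 = 1 ≡ 1 (mod 5))
For equation 2: M_2 = 5, 5 ≡ 5 (mod 11), inverse of 5 mod 11 is 9 (check: 5 × 9 = 45 ≡ 1 (mod 11))
Combine: n ≡ Σ r_i×M_i×(M_i⁻¹ mod m_i) = 4×11×1 + 3×5×9 = 44 + 135 = 179
179 mod 55 = 14
n ≡ 14 (mod 55)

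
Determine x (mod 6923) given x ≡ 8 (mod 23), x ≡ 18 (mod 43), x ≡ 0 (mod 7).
3458

Using the Chinese Remainder Theorem:
M = product of moduli = 6923
For equation 1: M_1 = 301, 301 ≡ 2 (mod 23), inverse of 301 mod 23 is 12 (check: 2 × 12 = 24 ≡ 1 (mod 23))
For equation 2: M_2 = 161, 161 ≡ 32 (mod 43), inverse of 161 mod 43 is 39 (check: 32 × 39 = 1248 ≡ 1 (mod 43))
For equation 3: M_3 = 989, 989 ≡ 2 (mod 7), inverse of 989 mod 7 is 4 (check: 2 × 4 = 8 ≡ 1 (mod 7))
Combine: x ≡ Σ r_i×M_i×(M_i⁻¹ mod m_i) = 8×301×12 + 18×161×39 + 0×989×4 = 28896 + 113022 + 0 = 141918
141918 mod 6923 = 3458
x ≡ 3458 (mod 6923)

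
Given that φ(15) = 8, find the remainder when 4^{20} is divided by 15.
By Euler: 4^{8} ≡ 1 (mod 15) since gcd(4, 15) = 1. 20 = 2×8 + 4. So 4^{20} ≡ 4^{4} ≡ 1 (mod 15)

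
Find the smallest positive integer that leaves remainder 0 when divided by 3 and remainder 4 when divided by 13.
M = 3 × 13 = 39. M₁ = 13, y₁ ≡ 1 (mod 3). M₂ = 3, y₂ ≡ 9 (mod 13). m = 0×13×1 + 4×3×9 ≡ 30 (mod 39). The smallest positive such number is 30.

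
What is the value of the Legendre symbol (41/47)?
(41/47) = 41^{23} mod 47 = -1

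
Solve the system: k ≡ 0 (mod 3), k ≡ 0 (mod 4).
M = 3 × 4 = 12. M₁ = 4, y₁ ≡ 1 (mod 3). M₂ = 3, y₂ ≡ 3 (mod 4). k = 0×4×1 + 0×3×3 ≡ 0 (mod 12)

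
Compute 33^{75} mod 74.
47

Using successive squaring:
Binary expansion of 75: 1001011
Powers of 33 mod 74 (each is the square of the previous):
  33^1 ≡ 33 (mod 74)
  33^2 ≡ 33² = 1089 ≡ 53 (mod 74)
  33^4 ≡ 53² = 2809 ≡ 71 (mod 74)
  33^8 ≡ 71² = 5041 ≡ 9 (mod 74)
  33^16 ≡ 9² = 81 ≡ 7 (mod 74)
  33^32 ≡ 7² = 49 ≡ 49 (mod 74)
  33^64 ≡ 49² = 2401 ≡ 33 (mod 74)
75 = 64 + 8 + 2 + 1, so 33^75 = 33^64 × 33^8 × 33^2 × 33^1 ≡ 33 × 9 × 53 × 33 (mod 74)
Multiplying step by step:
  33 × 9 = 297 ≡ 1 (mod 74)
  1 × 53 = 53 ≡ 53 (mod 74)
  53 × 33 = 1749 ≡ 47 (mod 74)
Result: 33^75 ≡ 47 (mod 74)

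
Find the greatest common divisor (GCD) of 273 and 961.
1

Using the Euclidean algorithm:
273 = 0 × 961 + 273
961 = 3 × 273 + 142
273 = 1 × 142 + 131
142 = 1 × 131 + 11
131 = 11 × 11 + 10
11 = 1 × 10 + 1
10 = 10 × 1 + 0

GCD(273, 961) = 1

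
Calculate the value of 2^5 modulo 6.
5 = 4 + 1 (binary 101). Repeated squaring mod 6: 2^1 ≡ 2; 2^2 ≡ 2² = 4 ≡ 4; 2^4 ≡ 4² = 16 ≡ 4. Multiply: 2^5 = 2^4 × 2^1 ≡ 4 × 2 (mod 6): 4 × 2 = 8 ≡ 2. So 2^5 ≡ 2 (mod 6).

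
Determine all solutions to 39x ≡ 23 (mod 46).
23

Since gcd(39, 46) = 1 divides 23, a solution exists.
Multiply both sides by the inverse of 39 mod 46:
  39^(-1) mod 46 = 13
  x ≡ 13 × 23 ≡ 299 ≡ 23 (mod 46)
Verification: 39 × 23 = 897 = 19 × 46 + 23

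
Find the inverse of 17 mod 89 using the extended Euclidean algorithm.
Extended GCD: 17(21) + 89(-4) = 1. So 17^(-1) ≡ 21 ≡ 21 (mod 89). Verify: 17 × 21 = 357 ≡ 1 (mod 89)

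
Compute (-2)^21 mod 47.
Using repeated squaring. (-2) ≡ 45 (mod 47). 21 = 16 + 4 + 1 (binary 10101). Repeated squaring mod 47: 45^1 ≡ 45; 45^2 ≡ 45² = 2025 ≡ 4; 45^4 ≡ 4² = 16 ≡ 16; 45^8 ≡ 16² = 256 ≡ 21; 45^16 ≡ 21² = 441 ≡ 18. Multiply: (-2)^21 ≡ 45^16 × 45^4 × 45^1 ≡ 18 × 16 × 45 (mod 47): 18 × 16 = 288 ≡ 6; 6 × 45 = 270 ≡ 35. So (-2)^21 ≡ 35 (mod 47).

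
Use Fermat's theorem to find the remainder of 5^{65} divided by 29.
4

By Fermat's Little Theorem, a^(p-1) ≡ 1 (mod p) for prime p and gcd(a, p) = 1
Here p = 29, so 5^28 ≡ 1 (mod 29)
We can reduce the exponent: 65 mod 28 = 9
So 5^65 ≡ 5^9 (mod 29)
Computing: 5^9 mod 29 = 4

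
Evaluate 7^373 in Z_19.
Using Fermat: 7^{18} ≡ 1 (mod 19). 373 ≡ 13 (mod 18). So 7^{373} ≡ 7^{13} ≡ 7 (mod 19)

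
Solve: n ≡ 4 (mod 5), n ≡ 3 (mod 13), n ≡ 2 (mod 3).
M = 5 × 13 × 3 = 195. M₁ = 39, y₁ ≡ 4 (mod 5). M₂ = 15, y₂ ≡ 7 (mod 13). M₃ = 65, y₃ ≡ 2 (mod 3). n = 4×39×4 + 3×15×7 + 2×65×2 ≡ 29 (mod 195)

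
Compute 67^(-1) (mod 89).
4

Using Extended Euclidean Algorithm:
gcd(67, 89) = 1
Bezout coefficients: 67 × 4 + 89 × -3 = 1
So 67 × 4 ≡ 1 (mod 89)
The inverse is 4 mod 89 = 4
Verification: 67 × 4 = 268 = 3 × 89 + 1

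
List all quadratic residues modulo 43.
QRs mod 43: {1, 4, 6, 9, 10, 11, 13, 14, 15, 16, 17, 21, 23, 24, 25, 31, 35, 36, 38, 40, 41}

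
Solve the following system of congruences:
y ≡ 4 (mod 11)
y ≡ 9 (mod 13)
48

Using the Chinese Remainder Theorem:
M = product of moduli = 143
For equation 1: M_1 = 13, 13 ≡ 2 (mod 11), inverse of 13 mod 11 is 6 (check: 2 × 6 = 12 ≡ 1 (mod 11))
For equation 2: M_2 = 11, 11 ≡ 11 (mod 13), inverse of 11 mod 13 is 6 (check: 11 × 6 = 66 ≡ 1 (mod 13))
Combine: y ≡ Σ r_i×M_i×(M_i⁻¹ mod m_i) = 4×13×6 + 9×11×6 = 312 + 594 = 906
906 mod 143 = 48
y ≡ 48 (mod 143)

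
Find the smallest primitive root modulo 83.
2

A primitive root g modulo p has order p-1 = 82
Prime divisors of 82: [2, 41]
g is a primitive root iff g^(82/q) ≢ 1 (mod 83) for each prime divisor q
Testing small values:
  g = 2: 2^41 ≡ 82, 2^2 ≡ 4 (mod 83) → none is 1, primitive root!
The smallest primitive root is 2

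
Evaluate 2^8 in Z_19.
8 = 8 (binary 1000). Repeated squaring mod 19: 2^1 ≡ 2; 2^2 ≡ 2² = 4 ≡ 4; 2^4 ≡ 4² = 16 ≡ 16; 2^8 ≡ 16² = 256 ≡ 9. So 2^8 ≡ 9 (mod 19).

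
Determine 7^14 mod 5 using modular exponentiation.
Using Fermat: 7^{4} ≡ 1 (mod 5). 14 ≡ 2 (mod 4). So 7^{14} ≡ 7^{2} ≡ 4 (mod 5)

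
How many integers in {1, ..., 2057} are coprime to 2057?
1760

Prime factorization: 2057 = 11^2 × 17
Using the formula φ(n) = n × Π(1 - 1/p) for each prime factor p:
φ(2057) = 2057 × (1 - 1/11) × (1 - 1/17)
φ(2057) = 1760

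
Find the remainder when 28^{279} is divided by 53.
By Fermat: 28^{52} ≡ 1 (mod 53). 279 = 5×52 + 19. So 28^{279} ≡ 28^{19} ≡ 47 (mod 53)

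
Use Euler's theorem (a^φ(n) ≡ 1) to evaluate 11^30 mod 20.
By Euler: 11^{8} ≡ 1 (mod 20) since gcd(11, 20) = 1. 30 = 3×8 + 6. So 11^{30} ≡ 11^{6} ≡ 1 (mod 20)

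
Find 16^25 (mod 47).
Using repeated squaring. 25 = 16 + 8 + 1 (binary 11001). Repeated squaring mod 47: 16^1 ≡ 16; 16^2 ≡ 16² = 256 ≡ 21; 16^4 ≡ 21² = 441 ≡ 18; 16^8 ≡ 18² = 324 ≡ 42; 16^16 ≡ 42² = 1764 ≡ 25. Multiply: 16^25 = 16^16 × 16^8 × 16^1 ≡ 25 × 42 × 16 (mod 47): 25 × 42 = 1050 ≡ 16; 16 × 16 = 256 ≡ 21. So 16^25 ≡ 21 (mod 47).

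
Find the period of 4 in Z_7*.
Powers of 4 mod 7: 4^1≡4, 4^2≡2, 4^3≡1. Order = 3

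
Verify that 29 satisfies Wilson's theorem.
(28)! mod 29 = 28. Since this equals -1 (mod 29), Wilson confirms 29 is prime.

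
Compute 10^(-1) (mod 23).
10^(-1) ≡ 7 (mod 23). Verification: 10 × 7 = 70 ≡ 1 (mod 23)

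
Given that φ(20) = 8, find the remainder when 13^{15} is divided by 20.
By Euler: 13^{8} ≡ 1 (mod 20) since gcd(13, 20) = 1. 15 = 1×8 + 7. So 13^{15} ≡ 13^{7} ≡ 17 (mod 20)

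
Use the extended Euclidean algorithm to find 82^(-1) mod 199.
Extended GCD: 82(17) + 199(-7) = 1. So 82^(-1) ≡ 17 ≡ 17 (mod 199). Verify: 82 × 17 = 1394 ≡ 1 (mod 199)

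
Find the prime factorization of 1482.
2 × 3 × 13 × 19

Divide by primes starting from smallest:
1482 ÷ 2 = 741
741 ÷ 3 = 247
247 ÷ 13 = 19
19 ÷ 19 = 1

1482 = 2 × 3 × 13 × 19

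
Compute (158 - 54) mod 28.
20

(158 - 54) = 104
104 mod 28 = 20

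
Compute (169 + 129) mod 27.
1

(169 + 129) = 298
298 mod 27 = 1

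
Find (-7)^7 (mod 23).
(-7) ≡ 16 (mod 23). 7 = 4 + 2 + 1 (binary 111). Repeated squaring mod 23: 16^1 ≡ 16; 16^2 ≡ 16² = 256 ≡ 3; 16^4 ≡ 3² = 9 ≡ 9. Multiply: (-7)^7 ≡ 16^4 × 16^2 × 16^1 ≡ 9 × 3 × 16 (mod 23): 9 × 3 = 27 ≡ 4; 4 × 16 = 64 ≡ 18. So (-7)^7 ≡ 18 (mod 23).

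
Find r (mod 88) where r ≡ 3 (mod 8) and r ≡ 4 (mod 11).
M = 8 × 11 = 88. M₁ = 11, y₁ ≡ 3 (mod 8). M₂ = 8, y₂ ≡ 7 (mod 11). r = 3×11×3 + 4×8×7 ≡ 59 (mod 88)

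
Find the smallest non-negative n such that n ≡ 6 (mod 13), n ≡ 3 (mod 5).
58

Using the Chinese Remainder Theorem:
M = product of moduli = 65
For equation 1: M_1 = 5, 5 ≡ 5 (mod 13), inverse of 5 mod 13 is 8 (check: 5 × 8 = 40 ≡ 1 (mod 13))
For equation 2: M_2 = 13, 13 ≡ 3 (mod 5), inverse of 13 mod 5 is 2 (check: 3 × 2 = 6 ≡ 1 (mod 5))
Combine: n ≡ Σ r_i×M_i×(M_i⁻¹ mod m_i) = 6×5×8 + 3×13×2 = 240 + 78 = 318
318 mod 65 = 58
n ≡ 58 (mod 65)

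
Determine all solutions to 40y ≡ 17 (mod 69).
47

Since gcd(40, 69) = 1 divides 17, a solution exists.
Multiply both sides by the inverse of 40 mod 69:
  40^(-1) mod 69 = 19
  x ≡ 19 × 17 ≡ 323 ≡ 47 (mod 69)
Verification: 40 × 47 = 1880 = 27 × 69 + 17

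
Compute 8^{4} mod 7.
1

Using successive squaring:
Binary expansion of 4: 100
Powers of 8 mod 7 (each is the square of the previous):
  8^1 ≡ 1 (mod 7)
  8^2 ≡ 1² = 1 ≡ 1 (mod 7)
  8^4 ≡ 1² = 1 ≡ 1 (mod 7)
4 is a power of 2, so 8^4 is the last square: ≡ 1 (mod 7)
Result: 8^4 ≡ 1 (mod 7)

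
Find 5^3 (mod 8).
3 = 2 + 1 (binary 11). Repeated squaring mod 8: 5^1 ≡ 5; 5^2 ≡ 5² = 25 ≡ 1. Multiply: 5^3 = 5^2 × 5^1 ≡ 1 × 5 (mod 8): 1 × 5 = 5 ≡ 5. So 5^3 ≡ 5 (mod 8).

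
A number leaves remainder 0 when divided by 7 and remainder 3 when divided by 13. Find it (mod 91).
M = 7 × 13 = 91. M₁ = 13, y₁ ≡ 6 (mod 7). M₂ = 7, y₂ ≡ 2 (mod 13). x = 0×13×6 + 3×7×2 ≡ 42 (mod 91)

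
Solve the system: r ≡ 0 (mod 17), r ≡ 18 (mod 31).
M = 17 × 31 = 527. M₁ = 31, y₁ ≡ 11 (mod 17). M₂ = 17, y₂ ≡ 11 (mod 31). r = 0×31×11 + 18×17×11 ≡ 204 (mod 527)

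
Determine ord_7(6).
Powers of 6 mod 7: 6^1≡6, 6^2≡1. Order = 2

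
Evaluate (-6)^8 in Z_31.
(-6) ≡ 25 (mod 31). 8 = 8 (binary 1000). Repeated squaring mod 31: 25^1 ≡ 25; 25^2 ≡ 25² = 625 ≡ 5; 25^4 ≡ 5² = 25 ≡ 25; 25^8 ≡ 25² = 625 ≡ 5. So (-6)^8 ≡ 5 (mod 31).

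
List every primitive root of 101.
Primitive roots mod 101: {2, 3, 7, 8, 11, 12, 15, 18, 26, 27, 28, 29, 34, 35, 38, 40, 42, 46, 48, 50, 51, 53, 55, 59, 61, 63, 66, 67, 72, 73, 74, 75, 83, 86, 89, 90, 93, 94, 98, 99}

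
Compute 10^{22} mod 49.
39

Using successive squaring:
Binary expansion of 22: 10110
Powers of 10 mod 49 (each is the square of the previous):
  10^1 ≡ 10 (mod 49)
  10^2 ≡ 10² = 100 ≡ 2 (mod 49)
  10^4 ≡ 2² = 4 ≡ 4 (mod 49)
  10^8 ≡ 4² = 16 ≡ 16 (mod 49)
  10^16 ≡ 16² = 256 ≡ 11 (mod 49)
22 = 16 + 4 + 2, so 10^22 = 10^16 × 10^4 × 10^2 ≡ 11 × 4 × 2 (mod 49)
Multiplying step by step:
  11 × 4 = 44 ≡ 44 (mod 49)
  44 × 2 = 88 ≡ 39 (mod 49)
Result: 10^22 ≡ 39 (mod 49)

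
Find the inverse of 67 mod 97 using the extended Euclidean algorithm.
Extended GCD: 67(42) + 97(-29) = 1. So 67^(-1) ≡ 42 ≡ 42 (mod 97). Verify: 67 × 42 = 2814 ≡ 1 (mod 97)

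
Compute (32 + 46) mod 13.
0

(32 + 46) = 78
78 mod 13 = 0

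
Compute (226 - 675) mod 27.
10

(226 - 675) = -449
-449 mod 27 = 10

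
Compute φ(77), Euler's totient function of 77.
60

Prime factorization: 77 = 7 × 11
Using the formula φ(n) = n × Π(1 - 1/p) for each prime factor p:
φ(77) = 77 × (1 - 1/7) × (1 - 1/11)
φ(77) = 60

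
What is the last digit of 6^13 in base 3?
Using repeated squaring. 6 ≡ 0 (mod 3). 13 = 8 + 4 + 1 (binary 1101). Repeated squaring mod 3: 0^1 ≡ 0; 0^2 ≡ 0² = 0 ≡ 0; 0^4 ≡ 0² = 0 ≡ 0; 0^8 ≡ 0² = 0 ≡ 0. Multiply: 6^13 ≡ 0^8 × 0^4 × 0^1 ≡ 0 × 0 × 0 (mod 3): 0 × 0 = 0 ≡ 0; 0 × 0 = 0 ≡ 0. So 6^13 ≡ 0 (mod 3).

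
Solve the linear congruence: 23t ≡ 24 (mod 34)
4

Since gcd(23, 34) = 1 divides 24, a solution exists.
Multiply both sides by the inverse of 23 mod 34:
  23^(-1) mod 34 = 3
  x ≡ 3 × 24 ≡ 72 ≡ 4 (mod 34)
Verification: 23 × 4 = 92 = 2 × 34 + 24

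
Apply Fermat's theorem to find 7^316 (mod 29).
By Fermat: 7^{28} ≡ 1 (mod 29). 316 ≡ 8 (mod 28). So 7^{316} ≡ 7^{8} ≡ 7 (mod 29)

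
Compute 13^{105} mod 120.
13

Using successive squaring:
Binary expansion of 105: 1101001
Powers of 13 mod 120 (each is the square of the previous):
  13^1 ≡ 13 (mod 120)
  13^2 ≡ 13² = 169 ≡ 49 (mod 120)
  13^4 ≡ 49² = 2401 ≡ 1 (mod 120)
  13^8 ≡ 1² = 1 ≡ 1 (mod 120)
  13^16 ≡ 1² = 1 ≡ 1 (mod 120)
  13^32 ≡ 1² = 1 ≡ 1 (mod 120)
  13^64 ≡ 1² = 1 ≡ 1 (mod 120)
105 = 64 + 32 + 8 + 1, so 13^105 = 13^64 × 13^32 × 13^8 × 13^1 ≡ 1 × 1 × 1 × 13 (mod 120)
Multiplying step by step:
  1 × 1 = 1 ≡ 1 (mod 120)
  1 × 1 = 1 ≡ 1 (mod 120)
  1 × 13 = 13 ≡ 13 (mod 120)
Result: 13^105 ≡ 13 (mod 120)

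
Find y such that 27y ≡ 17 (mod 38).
33

Since gcd(27, 38) = 1 divides 17, a solution exists.
Multiply both sides by the inverse of 27 mod 38:
  27^(-1) mod 38 = 31
  x ≡ 31 × 17 ≡ 527 ≡ 33 (mod 38)
Verification: 27 × 33 = 891 = 23 × 38 + 17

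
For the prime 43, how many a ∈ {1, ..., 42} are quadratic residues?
For prime 43, there are (p-1)/2 = (43-1)/2 = 21 quadratic residues (excluding 0).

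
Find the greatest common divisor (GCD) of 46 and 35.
1

Using the Euclidean algorithm:
46 = 1 × 35 + 11
35 = 3 × 11 + 2
11 = 5 × 2 + 1
2 = 2 × 1 + 0

GCD(46, 35) = 1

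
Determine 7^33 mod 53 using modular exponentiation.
Using repeated squaring. 33 = 32 + 1 (binary 100001). Repeated squaring mod 53: 7^1 ≡ 7; 7^2 ≡ 7² = 49 ≡ 49; 7^4 ≡ 49² = 2401 ≡ 16; 7^8 ≡ 16² = 256 ≡ 44; 7^16 ≡ 44² = 1936 ≡ 28; 7^32 ≡ 28² = 784 ≡ 42. Multiply: 7^33 = 7^32 × 7^1 ≡ 42 × 7 (mod 53): 42 × 7 = 294 ≡ 29. So 7^33 ≡ 29 (mod 53).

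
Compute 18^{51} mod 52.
8

Using successive squaring:
Binary expansion of 51: 110011
Powers of 18 mod 52 (each is the square of the previous):
  18^1 ≡ 18 (mod 52)
  18^2 ≡ 18² = 324 ≡ 12 (mod 52)
  18^4 ≡ 12² = 144 ≡ 40 (mod 52)
  18^8 ≡ 40² = 1600 ≡ 40 (mod 52)
  18^16 ≡ 40² = 1600 ≡ 40 (mod 52)
  18^32 ≡ 40² = 1600 ≡ 40 (mod 52)
51 = 32 + 16 + 2 + 1, so 18^51 = 18^32 × 18^16 × 18^2 × 18^1 ≡ 40 × 40 × 12 × 18 (mod 52)
Multiplying step by step:
  40 × 40 = 1600 ≡ 40 (mod 52)
  40 × 12 = 480 ≡ 12 (mod 52)
  12 × 18 = 216 ≡ 8 (mod 52)
Result: 18^51 ≡ 8 (mod 52)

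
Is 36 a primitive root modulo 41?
p - 1 = 40 has prime divisors 2, 5. Check 36^(40/q) mod 41 for each: 36^(40/2) = 36^20 ≡ 1, 36^(40/5) = 36^8 ≡ 18 (mod 41). Since 36^20 ≡ 1 (mod 41), the order of 36 divides 20 (in fact the order is 20) ≠ 40, so it is not a primitive root.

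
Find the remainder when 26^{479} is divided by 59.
By Fermat: 26^{58} ≡ 1 (mod 59). 479 = 8×58 + 15. So 26^{479} ≡ 26^{15} ≡ 12 (mod 59)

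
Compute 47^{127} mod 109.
91

Using successive squaring:
Binary expansion of 127: 1111111
Powers of 47 mod 109 (each is the square of the previous):
  47^1 ≡ 47 (mod 109)
  47^2 ≡ 47² = 2209 ≡ 29 (mod 109)
  47^4 ≡ 29² = 841 ≡ 78 (mod 109)
  47^8 ≡ 78² = 6084 ≡ 89 (mod 109)
  47^16 ≡ 89² = 7921 ≡ 73 (mod 109)
  47^32 ≡ 73² = 5329 ≡ 97 (mod 109)
  47^64 ≡ 97² = 9409 ≡ 35 (mod 109)
127 = 64 + 32 + 16 + 8 + 4 + 2 + 1, so 47^127 = 47^64 × 47^32 × 47^16 × 47^8 × 47^4 × 47^2 × 47^1 ≡ 35 × 97 × 73 × 89 × 78 × 29 × 47 (mod 109)
Multiplying step by step:
  35 × 97 = 3395 ≡ 16 (mod 109)
  16 × 73 = 1168 ≡ 78 (mod 109)
  78 × 89 = 6942 ≡ 75 (mod 109)
  75 × 78 = 5850 ≡ 73 (mod 109)
  73 × 29 = 2117 ≡ 46 (mod 109)
  46 × 47 = 2162 ≡ 91 (mod 109)
Result: 47^127 ≡ 91 (mod 109)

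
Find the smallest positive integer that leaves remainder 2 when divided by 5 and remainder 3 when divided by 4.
M = 5 × 4 = 20. M₁ = 4, y₁ ≡ 4 (mod 5). M₂ = 5, y₂ ≡ 1 (mod 4). r = 2×4×4 + 3×5×1 ≡ 7 (mod 20). The smallest positive such number is 7.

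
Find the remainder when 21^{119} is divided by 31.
By Fermat: 21^{30} ≡ 1 (mod 31). 119 = 3×30 + 29. So 21^{119} ≡ 21^{29} ≡ 3 (mod 31)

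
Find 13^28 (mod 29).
Using Fermat: 13^{28} ≡ 1 (mod 29). 28 ≡ 0 (mod 28). So 13^{28} ≡ 13^{0} ≡ 1 (mod 29)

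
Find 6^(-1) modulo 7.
6

Using Extended Euclidean Algorithm:
gcd(6, 7) = 1
Bezout coefficients: 6 × -1 + 7 × 1 = 1
So 6 × -1 ≡ 1 (mod 7)
The inverse is -1 mod 7 = 6
Verification: 6 × 6 = 36 = 5 × 7 + 1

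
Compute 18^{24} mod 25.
1

Using successive squaring:
Binary expansion of 24: 11000
Powers of 18 mod 25 (each is the square of the previous):
  18^1 ≡ 18 (mod 25)
  18^2 ≡ 18² = 324 ≡ 24 (mod 25)
  18^4 ≡ 24² = 576 ≡ 1 (mod 25)
  18^8 ≡ 1² = 1 ≡ 1 (mod 25)
  18^16 ≡ 1² = 1 ≡ 1 (mod 25)
24 = 16 + 8, so 18^24 = 18^16 × 18^8 ≡ 1 × 1 (mod 25)
Multiplying step by step:
  1 × 1 = 1 ≡ 1 (mod 25)
Result: 18^24 ≡ 1 (mod 25)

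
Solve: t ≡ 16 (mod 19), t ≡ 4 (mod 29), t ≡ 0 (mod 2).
M = 19 × 29 × 2 = 1102. M₁ = 58, y₁ ≡ 1 (mod 19). M₂ = 38, y₂ ≡ 13 (mod 29). M₃ = 551, y₃ ≡ 1 (mod 2). t = 16×58×1 + 4×38×13 + 0×551×1 ≡ 700 (mod 1102)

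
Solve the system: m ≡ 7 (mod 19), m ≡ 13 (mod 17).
M = 19 × 17 = 323. M₁ = 17, y₁ ≡ 9 (mod 19). M₂ = 19, y₂ ≡ 9 (mod 17). m = 7×17×9 + 13×19×9 ≡ 64 (mod 323)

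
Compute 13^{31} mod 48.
37

Using successive squaring:
Binary expansion of 31: 11111
Powers of 13 mod 48 (each is the square of the previous):
  13^1 ≡ 13 (mod 48)
  13^2 ≡ 13² = 169 ≡ 25 (mod 48)
  13^4 ≡ 25² = 625 ≡ 1 (mod 48)
  13^8 ≡ 1² = 1 ≡ 1 (mod 48)
  13^16 ≡ 1² = 1 ≡ 1 (mod 48)
31 = 16 + 8 + 4 + 2 + 1, so 13^31 = 13^16 × 13^8 × 13^4 × 13^2 × 13^1 ≡ 1 × 1 × 1 × 25 × 13 (mod 48)
Multiplying step by step:
  1 × 1 = 1 ≡ 1 (mod 48)
  1 × 1 = 1 ≡ 1 (mod 48)
  1 × 25 = 25 ≡ 25 (mod 48)
  25 × 13 = 325 ≡ 37 (mod 48)
Result: 13^31 ≡ 37 (mod 48)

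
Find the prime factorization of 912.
2^4 × 3 × 19

Divide by primes starting from smallest:
912 ÷ 2 = 456
456 ÷ 2 = 228
228 ÷ 2 = 114
114 ÷ 2 = 57
57 ÷ 3 = 19
19 ÷ 19 = 1

912 = 2^4 × 3 × 19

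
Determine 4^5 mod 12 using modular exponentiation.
5 = 4 + 1 (binary 101). Repeated squaring mod 12: 4^1 ≡ 4; 4^2 ≡ 4² = 16 ≡ 4; 4^4 ≡ 4² = 16 ≡ 4. Multiply: 4^5 = 4^4 × 4^1 ≡ 4 × 4 (mod 12): 4 × 4 = 16 ≡ 4. So 4^5 ≡ 4 (mod 12).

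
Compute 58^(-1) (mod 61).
58^(-1) ≡ 20 (mod 61). Verification: 58 × 20 = 1160 ≡ 1 (mod 61)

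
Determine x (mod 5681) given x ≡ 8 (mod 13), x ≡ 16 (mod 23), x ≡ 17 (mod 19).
4064

Using the Chinese Remainder Theorem:
M = product of moduli = 5681
For equation 1: M_1 = 437, 437 ≡ 8 (mod 13), inverse of 437 mod 13 is 5 (check: 8 × 5 = 40 ≡ 1 (mod 13))
For equation 2: M_2 = 247, 247 ≡ 17 (mod 23), inverse of 247 mod 23 is 19 (check: 17 × 19 = 323 ≡ 1 (mod 23))
For equation 3: M_3 = 299, 299 ≡ 14 (mod 19), inverse of 299 mod 19 is 15 (check: 14 × 15 = 210 ≡ 1 (mod 19))
Combine: x ≡ Σ r_i×M_i×(M_i⁻¹ mod m_i) = 8×437×5 + 16×247×19 + 17×299×15 = 17480 + 75088 + 76245 = 168813
168813 mod 5681 = 4064
x ≡ 4064 (mod 5681)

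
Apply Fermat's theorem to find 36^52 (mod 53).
By Fermat's Little Theorem, 36^{52} ≡ 1 (mod 53) since 53 is prime and gcd(36, 53) = 1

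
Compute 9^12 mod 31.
Using repeated squaring. 12 = 8 + 4 (binary 1100). Repeated squaring mod 31: 9^1 ≡ 9; 9^2 ≡ 9² = 81 ≡ 19; 9^4 ≡ 19² = 361 ≡ 20; 9^8 ≡ 20² = 400 ≡ 28. Multiply: 9^12 = 9^8 × 9^4 ≡ 28 × 20 (mod 31): 28 × 20 = 560 ≡ 2. So 9^12 ≡ 2 (mod 31).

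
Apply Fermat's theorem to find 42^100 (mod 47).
By Fermat: 42^{46} ≡ 1 (mod 47). 100 = 2×46 + 8. So 42^{100} ≡ 42^{8} ≡ 8 (mod 47)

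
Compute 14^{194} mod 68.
60

Using successive squaring:
Binary expansion of 194: 11000010
Powers of 14 mod 68 (each is the square of the previous):
  14^1 ≡ 14 (mod 68)
  14^2 ≡ 14² = 196 ≡ 60 (mod 68)
  14^4 ≡ 60² = 3600 ≡ 64 (mod 68)
  14^8 ≡ 64² = 4096 ≡ 16 (mod 68)
  14^16 ≡ 16² = 256 ≡ 52 (mod 68)
  14^32 ≡ 52² = 2704 ≡ 52 (mod 68)
  14^64 ≡ 52² = 2704 ≡ 52 (mod 68)
  14^128 ≡ 52² = 2704 ≡ 52 (mod 68)
194 = 128 + 64 + 2, so 14^194 = 14^128 × 14^64 × 14^2 ≡ 52 × 52 × 60 (mod 68)
Multiplying step by step:
  52 × 52 = 2704 ≡ 52 (mod 68)
  52 × 60 = 3120 ≡ 60 (mod 68)
Result: 14^194 ≡ 60 (mod 68)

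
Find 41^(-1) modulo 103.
98

Using Extended Euclidean Algorithm:
gcd(41, 103) = 1
Bezout coefficients: 41 × -5 + 103 × 2 = 1
So 41 × -5 ≡ 1 (mod 103)
The inverse is -5 mod 103 = 98
Verification: 41 × 98 = 4018 = 39 × 103 + 1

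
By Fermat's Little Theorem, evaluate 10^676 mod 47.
By Fermat: 10^{46} ≡ 1 (mod 47). 676 ≡ 32 (mod 46). So 10^{676} ≡ 10^{32} ≡ 12 (mod 47)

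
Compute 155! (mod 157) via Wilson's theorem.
(156)! = (155)! × (156) ≡ -1 (mod 157). So (155)! ≡ -1 × (156)^(-1) ≡ (-1)×(-1) = 1 (mod 157)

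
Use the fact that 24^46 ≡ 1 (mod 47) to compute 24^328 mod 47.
By Fermat: 24^{46} ≡ 1 (mod 47). 328 = 7×46 + 6. So 24^{328} ≡ 24^{6} ≡ 36 (mod 47)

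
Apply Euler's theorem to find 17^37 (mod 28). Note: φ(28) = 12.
By Euler: 17^{12} ≡ 1 (mod 28) since gcd(17, 28) = 1. 37 = 3×12 + 1. So 17^{37} ≡ 17^{1} ≡ 17 (mod 28)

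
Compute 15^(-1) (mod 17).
15^(-1) ≡ 8 (mod 17). Verification: 15 × 8 = 120 ≡ 1 (mod 17)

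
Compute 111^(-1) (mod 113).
111^(-1) ≡ 56 (mod 113). Verification: 111 × 56 = 6216 ≡ 1 (mod 113)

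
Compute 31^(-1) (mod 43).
25

Using Extended Euclidean Algorithm:
gcd(31, 43) = 1
Bezout coefficients: 31 × -18 + 43 × 13 = 1
So 31 × -18 ≡ 1 (mod 43)
The inverse is -18 mod 43 = 25
Verification: 31 × 25 = 775 = 18 × 43 + 1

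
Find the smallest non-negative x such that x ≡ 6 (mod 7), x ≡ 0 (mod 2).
6

Using the Chinese Remainder Theorem:
M = product of moduli = 14
For equation 1: M_1 = 2, 2 ≡ 2 (mod 7), inverse of 2 mod 7 is 4 (check: 2 × 4 = 8 ≡ 1 (mod 7))
For equation 2: M_2 = 7, 7 ≡ 1 (mod 2), inverse of 7 mod 2 is 1 (check: 1 × 1 = 1 ≡ 1 (mod 2))
Combine: x ≡ Σ r_i×M_i×(M_i⁻¹ mod m_i) = 6×2×4 + 0×7×1 = 48 + 0 = 48
48 mod 14 = 6
x ≡ 6 (mod 14)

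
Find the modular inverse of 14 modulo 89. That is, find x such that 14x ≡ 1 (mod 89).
70

Using Extended Euclidean Algorithm:
gcd(14, 89) = 1
Bezout coefficients: 14 × -19 + 89 × 3 = 1
So 14 × -19 ≡ 1 (mod 89)
The inverse is -19 mod 89 = 70
Verification: 14 × 70 = 980 = 11 × 89 + 1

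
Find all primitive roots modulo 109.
Primitive roots mod 109: {6, 10, 11, 13, 14, 18, 24, 30, 37, 39, 40, 42, 44, 47, 50, 51, 52, 53, 56, 57, 58, 59, 62, 65, 67, 69, 70, 72, 79, 85, 91, 95, 96, 98, 99, 103}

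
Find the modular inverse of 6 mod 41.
6^(-1) ≡ 7 (mod 41). Verification: 6 × 7 = 42 ≡ 1 (mod 41)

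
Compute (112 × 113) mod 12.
8

(112 × 113) = 12656
12656 mod 12 = 8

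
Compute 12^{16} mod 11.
1

Using successive squaring:
Binary expansion of 16: 10000
Powers of 12 mod 11 (each is the square of the previous):
  12^1 ≡ 1 (mod 11)
  12^2 ≡ 1² = 1 ≡ 1 (mod 11)
  12^4 ≡ 1² = 1 ≡ 1 (mod 11)
  12^8 ≡ 1² = 1 ≡ 1 (mod 11)
  12^16 ≡ 1² = 1 ≡ 1 (mod 11)
16 is a power of 2, so 12^16 is the last square: ≡ 1 (mod 11)
Result: 12^16 ≡ 1 (mod 11)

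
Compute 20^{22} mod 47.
7

Using successive squaring:
Binary expansion of 22: 10110
Powers of 20 mod 47 (each is the square of the previous):
  20^1 ≡ 20 (mod 47)
  20^2 ≡ 20² = 400 ≡ 24 (mod 47)
  20^4 ≡ 24² = 576 ≡ 12 (mod 47)
  20^8 ≡ 12² = 144 ≡ 3 (mod 47)
  20^16 ≡ 3² = 9 ≡ 9 (mod 47)
22 = 16 + 4 + 2, so 20^22 = 20^16 × 20^4 × 20^2 ≡ 9 × 12 × 24 (mod 47)
Multiplying step by step:
  9 × 12 = 108 ≡ 14 (mod 47)
  14 × 24 = 336 ≡ 7 (mod 47)
Result: 20^22 ≡ 7 (mod 47)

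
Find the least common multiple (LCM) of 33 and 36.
396

First find GCD(33, 36) using the Euclidean algorithm:
33 = 0 × 36 + 33
36 = 1 × 33 + 3
33 = 11 × 3 + 0
GCD(33, 36) = 3

LCM formula: LCM(a, b) = (a × b) / GCD(a, b)
LCM(33, 36) = (33 × 36) / 3
LCM(33, 36) = 1188 / 3
LCM(33, 36) = 396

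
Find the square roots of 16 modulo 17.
The square roots of 16 mod 17 are 4 and 13. Verify: 4² = 16 ≡ 16 (mod 17)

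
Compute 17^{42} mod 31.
2

Using successive squaring:
Binary expansion of 42: 101010
Powers of 17 mod 31 (each is the square of the previous):
  17^1 ≡ 17 (mod 31)
  17^2 ≡ 17² = 289 ≡ 10 (mod 31)
  17^4 ≡ 10² = 100 ≡ 7 (mod 31)
  17^8 ≡ 7² = 49 ≡ 18 (mod 31)
  17^16 ≡ 18² = 324 ≡ 14 (mod 31)
  17^32 ≡ 14² = 196 ≡ 10 (mod 31)
42 = 32 + 8 + 2, so 17^42 = 17^32 × 17^8 × 17^2 ≡ 10 × 18 × 10 (mod 31)
Multiplying step by step:
  10 × 18 = 180 ≡ 25 (mod 31)
  25 × 10 = 250 ≡ 2 (mod 31)
Result: 17^42 ≡ 2 (mod 31)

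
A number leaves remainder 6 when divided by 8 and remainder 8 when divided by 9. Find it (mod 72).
M = 8 × 9 = 72. M₁ = 9, y₁ ≡ 1 (mod 8). M₂ = 8, y₂ ≡ 8 (mod 9). n = 6×9×1 + 8×8×8 ≡ 62 (mod 72)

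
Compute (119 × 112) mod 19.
9

(119 × 112) = 13328
13328 mod 19 = 9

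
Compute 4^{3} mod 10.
4

Using successive squaring:
Binary expansion of 3: 11
Powers of 4 mod 10 (each is the square of the previous):
  4^1 ≡ 4 (mod 10)
  4^2 ≡ 4² = 16 ≡ 6 (mod 10)
3 = 2 + 1, so 4^3 = 4^2 × 4^1 ≡ 6 × 4 (mod 10)
Multiplying step by step:
  6 × 4 = 24 ≡ 4 (mod 10)
Result: 4^3 ≡ 4 (mod 10)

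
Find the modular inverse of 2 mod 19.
2^(-1) ≡ 10 (mod 19). Verification: 2 × 10 = 20 ≡ 1 (mod 19)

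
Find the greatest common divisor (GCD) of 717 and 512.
1

Using the Euclidean algorithm:
717 = 1 × 512 + 205
512 = 2 × 205 + 102
205 = 2 × 102 + 1
102 = 102 × 1 + 0

GCD(717, 512) = 1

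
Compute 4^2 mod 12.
2 = 2 (binary 10). Repeated squaring mod 12: 4^1 ≡ 4; 4^2 ≡ 4² = 16 ≡ 4. So 4^2 ≡ 4 (mod 12).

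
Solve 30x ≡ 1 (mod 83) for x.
30^(-1) ≡ 36 (mod 83). Verification: 30 × 36 = 1080 ≡ 1 (mod 83)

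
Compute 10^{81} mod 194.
166

Using successive squaring:
Binary expansion of 81: 1010001
Powers of 10 mod 194 (each is the square of the previous):
  10^1 ≡ 10 (mod 194)
  10^2 ≡ 10² = 100 ≡ 100 (mod 194)
  10^4 ≡ 100² = 10000 ≡ 106 (mod 194)
  10^8 ≡ 106² = 11236 ≡ 178 (mod 194)
  10^16 ≡ 178² = 31684 ≡ 62 (mod 194)
  10^32 ≡ 62² = 3844 ≡ 158 (mod 194)
  10^64 ≡ 158² = 24964 ≡ 132 (mod 194)
81 = 64 + 16 + 1, so 10^81 = 10^64 × 10^16 × 10^1 ≡ 132 × 62 × 10 (mod 194)
Multiplying step by step:
  132 × 62 = 8184 ≡ 36 (mod 194)
  36 × 10 = 360 ≡ 166 (mod 194)
Result: 10^81 ≡ 166 (mod 194)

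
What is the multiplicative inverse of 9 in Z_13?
3

Using Extended Euclidean Algorithm:
gcd(9, 13) = 1
Bezout coefficients: 9 × 3 + 13 × -2 = 1
So 9 × 3 ≡ 1 (mod 13)
The inverse is 3 mod 13 = 3
Verification: 9 × 3 = 27 = 2 × 13 + 1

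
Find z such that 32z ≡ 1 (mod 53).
32^(-1) ≡ 5 (mod 53). Verification: 32 × 5 = 160 ≡ 1 (mod 53)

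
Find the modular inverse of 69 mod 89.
69^(-1) ≡ 40 (mod 89). Verification: 69 × 40 = 2760 ≡ 1 (mod 89)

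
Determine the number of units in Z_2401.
2058

Prime factorization: 2401 = 7^4
Using the formula φ(n) = n × Π(1 - 1/p) for each prime factor p:
φ(2401) = 2401 × (1 - 1/7)
φ(2401) = 2058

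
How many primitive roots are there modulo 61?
Number of primitive roots mod 61 = φ(60) = 16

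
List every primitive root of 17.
Primitive roots mod 17: {3, 5, 6, 7, 10, 11, 12, 14}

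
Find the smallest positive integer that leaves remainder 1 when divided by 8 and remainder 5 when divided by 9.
M = 8 × 9 = 72. M₁ = 9, y₁ ≡ 1 (mod 8). M₂ = 8, y₂ ≡ 8 (mod 9). x = 1×9×1 + 5×8×8 ≡ 41 (mod 72). The smallest positive such number is 41.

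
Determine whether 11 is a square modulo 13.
By Euler's criterion: 11^{6} ≡ 12 (mod 13). Since this equals -1 (≡ 12), 11 is not a QR.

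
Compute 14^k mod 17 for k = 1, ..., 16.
g^1, g^2, ..., g^{16} mod 17: {14, 9, 7, 13, 12, 15, 6, 16, 3, 8, 10, 4, 5, 2, 11, 1}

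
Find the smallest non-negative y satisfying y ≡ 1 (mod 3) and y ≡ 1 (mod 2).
M = 3 × 2 = 6. M₁ = 2, y₁ ≡ 2 (mod 3). M₂ = 3, y₂ ≡ 1 (mod 2). y = 1×2×2 + 1×3×1 ≡ 1 (mod 6)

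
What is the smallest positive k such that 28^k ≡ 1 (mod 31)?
Powers of 28 mod 31: 28^1≡28, 28^2≡9, 28^3≡4, 28^4≡19, 28^5≡5, 28^6≡16, 28^7≡14, 28^8≡20, 28^9≡2, 28^10≡25, 28^11≡18, 28^12≡8, 28^13≡7, 28^14≡10, 28^15≡1. Order = 15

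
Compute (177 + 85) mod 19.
15

(177 + 85) = 262
262 mod 19 = 15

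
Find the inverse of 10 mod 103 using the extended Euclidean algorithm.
Extended GCD: 10(31) + 103(-3) = 1. So 10^(-1) ≡ 31 ≡ 31 (mod 103). Verify: 10 × 31 = 310 ≡ 1 (mod 103)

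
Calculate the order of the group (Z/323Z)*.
288

Prime factorization: 323 = 17 × 19
Using the formula φ(n) = n × Π(1 - 1/p) for each prime factor p:
φ(323) = 323 × (1 - 1/17) × (1 - 1/19)
φ(323) = 288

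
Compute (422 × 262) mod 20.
4

(422 × 262) = 110564
110564 mod 20 = 4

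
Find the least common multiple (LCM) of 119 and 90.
10710

First find GCD(119, 90) using the Euclidean algorithm:
119 = 1 × 90 + 29
90 = 3 × 29 + 3
29 = 9 × 3 + 2
3 = 1 × 2 + 1
2 = 2 × 1 + 0
GCD(119, 90) = 1

LCM formula: LCM(a, b) = (a × b) / GCD(a, b)
LCM(119, 90) = (119 × 90) / 1
LCM(119, 90) = 10710 / 1
LCM(119, 90) = 10710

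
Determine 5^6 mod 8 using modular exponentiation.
6 = 4 + 2 (binary 110). Repeated squaring mod 8: 5^1 ≡ 5; 5^2 ≡ 5² = 25 ≡ 1; 5^4 ≡ 1² = 1 ≡ 1. Multiply: 5^6 = 5^4 × 5^2 ≡ 1 × 1 (mod 8): 1 × 1 = 1 ≡ 1. So 5^6 ≡ 1 (mod 8).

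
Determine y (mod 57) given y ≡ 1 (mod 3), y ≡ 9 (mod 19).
28

Using the Chinese Remainder Theorem:
M = product of moduli = 57
For equation 1: M_1 = 19, 19 ≡ 1 (mod 3), inverse of 19 mod 3 is 1 (check: 1 × 1 = 1 ≡ 1 (mod 3))
For equation 2: M_2 = 3, 3 ≡ 3 (mod 19), inverse of 3 mod 19 is 13 (check: 3 × 13 = 39 ≡ 1 (mod 19))
Combine: y ≡ Σ r_i×M_i×(M_i⁻¹ mod m_i) = 1×19×1 + 9×3×13 = 19 + 351 = 370
370 mod 57 = 28
y ≡ 28 (mod 57)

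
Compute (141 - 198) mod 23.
12

(141 - 198) = -57
-57 mod 23 = 12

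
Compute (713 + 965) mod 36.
22

(713 + 965) = 1678
1678 mod 36 = 22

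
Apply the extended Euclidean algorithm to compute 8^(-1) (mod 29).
Extended GCD: 8(11) + 29(-3) = 1. So 8^(-1) ≡ 11 ≡ 11 (mod 29). Verify: 8 × 11 = 88 ≡ 1 (mod 29)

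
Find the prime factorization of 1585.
5 × 317

Divide by primes starting from smallest:
1585 ÷ 5 = 317
317 ÷ 317 = 1

1585 = 5 × 317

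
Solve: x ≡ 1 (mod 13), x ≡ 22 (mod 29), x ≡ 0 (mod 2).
M = 13 × 29 × 2 = 754. M₁ = 58, y₁ ≡ 11 (mod 13). M₂ = 26, y₂ ≡ 19 (mod 29). M₃ = 377, y₃ ≡ 1 (mod 2). x = 1×58×11 + 22×26×19 + 0×377×1 ≡ 196 (mod 754)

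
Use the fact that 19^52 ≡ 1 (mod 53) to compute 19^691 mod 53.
By Fermat: 19^{52} ≡ 1 (mod 53). 691 ≡ 15 (mod 52). So 19^{691} ≡ 19^{15} ≡ 18 (mod 53)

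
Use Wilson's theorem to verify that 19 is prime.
(18)! mod 19 = 18. Since this equals -1 (mod 19), Wilson confirms 19 is prime.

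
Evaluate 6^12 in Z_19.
Using repeated squaring. 12 = 8 + 4 (binary 1100). Repeated squaring mod 19: 6^1 ≡ 6; 6^2 ≡ 6² = 36 ≡ 17; 6^4 ≡ 17² = 289 ≡ 4; 6^8 ≡ 4² = 16 ≡ 16. Multiply: 6^12 = 6^8 × 6^4 ≡ 16 × 4 (mod 19): 16 × 4 = 64 ≡ 7. So 6^12 ≡ 7 (mod 19).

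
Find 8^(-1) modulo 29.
11

Using Extended Euclidean Algorithm:
gcd(8, 29) = 1
Bezout coefficients: 8 × 11 + 29 × -3 = 1
So 8 × 11 ≡ 1 (mod 29)
The inverse is 11 mod 29 = 11
Verification: 8 × 11 = 88 = 3 × 29 + 1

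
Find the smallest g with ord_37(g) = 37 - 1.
p - 1 = 36 has prime divisors 2, 3. h is a primitive root mod 37 iff h^(36/q) ≢ 1 (mod 37) for each such q.
h = 2: 2^18 ≡ 36, 2^12 ≡ 26 (mod 37); none is 1, so 2 has order 36 and is a primitive root.
The smallest primitive root mod 37 is g = 2.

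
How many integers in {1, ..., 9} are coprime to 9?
6

Prime factorization: 9 = 3^2
Using the formula φ(n) = n × Π(1 - 1/p) for each prime factor p:
φ(9) = 9 × (1 - 1/3)
φ(9) = 6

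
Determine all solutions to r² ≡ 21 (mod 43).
The square roots of 21 mod 43 are 35 and 8. Verify: 35² = 1225 ≡ 21 (mod 43)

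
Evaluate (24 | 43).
(24/43) = 24^{21} mod 43 = 1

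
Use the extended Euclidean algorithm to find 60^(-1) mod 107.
Extended GCD: 60(-41) + 107(23) = 1. So 60^(-1) ≡ 66 ≡ 66 (mod 107). Verify: 60 × 66 = 3960 ≡ 1 (mod 107)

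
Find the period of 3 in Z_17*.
Powers of 3 mod 17: 3^1≡3, 3^2≡9, 3^3≡10, 3^4≡13, 3^5≡5, 3^6≡15, 3^7≡11, 3^8≡16, 3^9≡14, 3^10≡8, 3^11≡7, 3^12≡4, 3^13≡12, 3^14≡2, 3^15≡6, 3^16≡1. Order = 16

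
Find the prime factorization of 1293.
3 × 431

Divide by primes starting from smallest:
1293 ÷ 3 = 431
431 ÷ 431 = 1

1293 = 3 × 431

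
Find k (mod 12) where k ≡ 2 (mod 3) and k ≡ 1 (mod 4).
M = 3 × 4 = 12. M₁ = 4, y₁ ≡ 1 (mod 3). M₂ = 3, y₂ ≡ 3 (mod 4). k = 2×4×1 + 1×3×3 ≡ 5 (mod 12)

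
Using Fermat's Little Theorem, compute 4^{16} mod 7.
4

By Fermat's Little Theorem, a^(p-1) ≡ 1 (mod p) for prime p and gcd(a, p) = 1
Here p = 7, so 4^6 ≡ 1 (mod 7)
We can reduce the exponent: 16 mod 6 = 4
So 4^16 ≡ 4^4 (mod 7)
Computing: 4^4 mod 7 = 4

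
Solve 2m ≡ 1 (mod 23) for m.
2^(-1) ≡ 12 (mod 23). Verification: 2 × 12 = 24 ≡ 1 (mod 23)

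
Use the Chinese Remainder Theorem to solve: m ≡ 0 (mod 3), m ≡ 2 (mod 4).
M = 3 × 4 = 12. M₁ = 4, y₁ ≡ 1 (mod 3). M₂ = 3, y₂ ≡ 3 (mod 4). m = 0×4×1 + 2×3×3 ≡ 6 (mod 12)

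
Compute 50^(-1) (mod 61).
50^(-1) ≡ 11 (mod 61). Verification: 50 × 11 = 550 ≡ 1 (mod 61)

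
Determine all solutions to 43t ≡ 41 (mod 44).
3

Since gcd(43, 44) = 1 divides 41, a solution exists.
Multiply both sides by the inverse of 43 mod 44:
  43^(-1) mod 44 = 43
  x ≡ 43 × 41 ≡ 1763 ≡ 3 (mod 44)
Verification: 43 × 3 = 129 = 2 × 44 + 41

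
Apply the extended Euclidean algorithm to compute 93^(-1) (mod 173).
Extended GCD: 93(80) + 173(-43) = 1. So 93^(-1) ≡ 80 ≡ 80 (mod 173). Verify: 93 × 80 = 7440 ≡ 1 (mod 173)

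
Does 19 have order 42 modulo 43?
p - 1 = 42 has prime divisors 2, 3, 7. Check 19^(42/q) mod 43 for each: 19^(42/2) = 19^21 ≡ 42, 19^(42/3) = 19^14 ≡ 36, 19^(42/7) = 19^6 ≡ 11 (mod 43). None of these is 1, so 19 has order 42 = φ(43), so it is a primitive root mod 43.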